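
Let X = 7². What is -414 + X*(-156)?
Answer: -8058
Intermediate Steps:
X = 49
-414 + X*(-156) = -414 + 49*(-156) = -414 - 7644 = -8058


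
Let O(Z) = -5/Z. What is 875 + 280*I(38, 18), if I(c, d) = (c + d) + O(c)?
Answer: 313845/19 ≈ 16518.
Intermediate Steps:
I(c, d) = c + d - 5/c (I(c, d) = (c + d) - 5/c = c + d - 5/c)
875 + 280*I(38, 18) = 875 + 280*(38 + 18 - 5/38) = 875 + 280*(2123/38) = 875 + 297220/19 = 313845/19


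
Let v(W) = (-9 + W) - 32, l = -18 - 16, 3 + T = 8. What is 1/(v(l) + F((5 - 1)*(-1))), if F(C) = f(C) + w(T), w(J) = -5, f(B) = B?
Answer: -1/84 ≈ -0.011905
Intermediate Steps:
T = 5 (T = -3 + 8 = 5)
l = -34
F(C) = -5 + C (F(C) = C - 5 = -5 + C)
v(W) = -41 + W
1/(v(l) + F((5 - 1)*(-1))) = 1/((-41 - 34) + (-5 + (5 - 1)*(-1))) = 1/(-75 + (-5 + 4*(-1))) = 1/(-75 + (-5 - 4)) = 1/(-75 - 9) = 1/(-84) = -1/84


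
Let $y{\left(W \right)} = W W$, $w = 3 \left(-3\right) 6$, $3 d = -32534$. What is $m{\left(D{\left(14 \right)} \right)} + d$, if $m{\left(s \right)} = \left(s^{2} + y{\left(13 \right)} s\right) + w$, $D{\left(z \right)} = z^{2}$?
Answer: $\frac{181924}{3} \approx 60641.0$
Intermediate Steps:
$d = - \frac{32534}{3}$ ($d = \frac{1}{3} \left(-32534\right) = - \frac{32534}{3} \approx -10845.0$)
$w = -54$ ($w = \left(-9\right) 6 = -54$)
$y{\left(W \right)} = W^{2}$
$m{\left(s \right)} = -54 + s^{2} + 169 s$ ($m{\left(s \right)} = \left(s^{2} + 13^{2} s\right) - 54 = \left(s^{2} + 169 s\right) - 54 = -54 + s^{2} + 169 s$)
$m{\left(D{\left(14 \right)} \right)} + d = \left(-54 + \left(14^{2}\right)^{2} + 169 \cdot 14^{2}\right) - \frac{32534}{3} = \left(-54 + 196^{2} + 169 \cdot 196\right) - \frac{32534}{3} = \left(-54 + 38416 + 33124\right) - \frac{32534}{3} = 71486 - \frac{32534}{3} = \frac{181924}{3}$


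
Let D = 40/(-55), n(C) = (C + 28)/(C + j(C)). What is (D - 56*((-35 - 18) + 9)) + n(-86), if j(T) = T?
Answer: 2330575/946 ≈ 2463.6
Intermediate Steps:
n(C) = (28 + C)/(2*C) (n(C) = (C + 28)/(C + C) = (28 + C)/((2*C)) = (28 + C)*(1/(2*C)) = (28 + C)/(2*C))
D = -8/11 (D = 40*(-1/55) = -8/11 ≈ -0.72727)
(D - 56*((-35 - 18) + 9)) + n(-86) = (-8/11 - 56*((-35 - 18) + 9)) + (½)*(28 - 86)/(-86) = (-8/11 - 56*(-53 + 9)) + (½)*(-1/86)*(-58) = (-8/11 - 56*(-44)) + 29/86 = (-8/11 + 2464) + 29/86 = 27096/11 + 29/86 = 2330575/946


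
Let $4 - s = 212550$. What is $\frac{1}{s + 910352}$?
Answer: $\frac{1}{697806} \approx 1.4331 \cdot 10^{-6}$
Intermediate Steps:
$s = -212546$ ($s = 4 - 212550 = -212546$)
$\frac{1}{s + 910352} = \frac{1}{-212546 + 910352} = \frac{1}{697806}$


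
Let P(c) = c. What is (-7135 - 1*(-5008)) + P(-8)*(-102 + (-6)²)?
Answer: -1599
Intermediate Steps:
(-7135 - 1*(-5008)) + P(-8)*(-102 + (-6)²) = (-7135 - 1*(-5008)) - 8*(-102 + (-6)²) = (-7135 + 5008) - 8*(-102 + 36) = -2127 - 8*(-66) = -2127 + 528 = -1599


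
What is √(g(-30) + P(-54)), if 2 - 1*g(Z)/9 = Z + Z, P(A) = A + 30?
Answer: √534 ≈ 23.108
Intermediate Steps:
P(A) = 30 + A
g(Z) = 18 - 18*Z (g(Z) = 18 - 9*(Z + Z) = 18 - 18*Z)
√(g(-30) + P(-54)) = √((18 - 18*(-30)) + (30 - 54)) = √((18 + 540) - 24) = √(558 - 24) = √534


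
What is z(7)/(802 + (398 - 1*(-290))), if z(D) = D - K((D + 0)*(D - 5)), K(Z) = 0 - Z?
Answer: 21/1490 ≈ 0.014094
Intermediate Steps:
K(Z) = -Z
z(D) = D + D*(-5 + D) (z(D) = D - (-1)*(D + 0)*(D - 5) = D - (-1)*D*(-5 + D) = D + D*(-5 + D))
z(7)/(802 + (398 - 1*(-290))) = (7*(-4 + 7))/(802 + (398 - 1*(-290))) = (7*3)/(802 + (398 + 290)) = 21/(802 + 688) = 21/1490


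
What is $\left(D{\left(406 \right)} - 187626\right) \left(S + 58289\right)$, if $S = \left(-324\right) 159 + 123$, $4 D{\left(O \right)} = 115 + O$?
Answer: $-1292970692$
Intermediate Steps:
$D{\left(O \right)} = \frac{115}{4} + \frac{O}{4}$ ($D{\left(O \right)} = \frac{115 + O}{4} = \frac{115}{4} + \frac{O}{4}$)
$S = -51393$ ($S = -51516 + 123 = -51393$)
$\left(D{\left(406 \right)} - 187626\right) \left(S + 58289\right) = \left(\left(\frac{115}{4} + \frac{1}{4} \cdot 406\right) - 187626\right) \left(-51393 + 58289\right) = \left(\left(\frac{115}{4} + \frac{203}{2}\right) - 187626\right) 6896 = \left(\frac{521}{4} - 187626\right) 6896 = \left(- \frac{749983}{4}\right) 6896 = -1292970692$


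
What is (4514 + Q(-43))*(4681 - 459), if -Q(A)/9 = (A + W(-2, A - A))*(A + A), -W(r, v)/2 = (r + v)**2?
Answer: -147601120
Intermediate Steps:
W(r, v) = -2*(r + v)**2
Q(A) = -18*A*(-8 + A) (Q(A) = -9*(A - 2*(-2 + (A - A))**2)*(A + A) = -9*(A - 2*(-2 + 0)**2)*2*A = -9*(A - 2*(-2)**2)*2*A = -9*(A - 2*4)*2*A = -9*(A - 8)*2*A = -9*(-8 + A)*2*A = -18*A*(-8 + A))
(4514 + Q(-43))*(4681 - 459) = (4514 + 18*(-43)*(8 - 1*(-43)))*(4681 - 459) = (4514 + 18*(-43)*(8 + 43))*4222 = (4514 + 18*(-43)*51)*4222 = (4514 - 39474)*4222 = -34960*4222 = -147601120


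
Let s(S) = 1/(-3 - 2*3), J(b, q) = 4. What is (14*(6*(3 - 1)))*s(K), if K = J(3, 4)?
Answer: -56/3 ≈ -18.667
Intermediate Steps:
K = 4
s(S) = -⅑ (s(S) = 1/(-3 - 6) = 1/(-9) = -⅑)
(14*(6*(3 - 1)))*s(K) = (14*(6*(3 - 1)))*(-⅑) = (14*(6*2))*(-⅑) = (14*12)*(-⅑) = 168*(-⅑) = -56/3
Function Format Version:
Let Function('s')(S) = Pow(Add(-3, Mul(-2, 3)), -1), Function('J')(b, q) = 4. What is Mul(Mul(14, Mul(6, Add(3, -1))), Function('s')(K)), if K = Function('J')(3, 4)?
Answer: Rational(-56, 3) ≈ -18.667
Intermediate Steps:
K = 4
Function('s')(S) = Rational(-1, 9) (Function('s')(S) = Pow(Add(-3, -6), -1) = Pow(-9, -1) = Rational(-1, 9))
Mul(Mul(14, Mul(6, Add(3, -1))), Function('s')(K)) = Mul(Mul(14, Mul(6, Add(3, -1))), Rational(-1, 9)) = Mul(Mul(14, Mul(6, 2)), Rational(-1, 9)) = Mul(Mul(14, 12), Rational(-1, 9)) = Mul(168, Rational(-1, 9)) = Rational(-56, 3)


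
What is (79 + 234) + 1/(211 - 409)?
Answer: 61973/198 ≈ 313.00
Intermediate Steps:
(79 + 234) + 1/(211 - 409) = 313 + 1/(-198) = 313 - 1/198 = 61973/198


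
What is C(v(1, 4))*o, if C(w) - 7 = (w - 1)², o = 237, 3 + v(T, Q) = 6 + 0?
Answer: 2607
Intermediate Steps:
v(T, Q) = 3 (v(T, Q) = -3 + (6 + 0) = -3 + 6 = 3)
C(w) = 7 + (-1 + w)² (C(w) = 7 + (w - 1)² = 7 + (-1 + w)²)
C(v(1, 4))*o = (7 + (-1 + 3)²)*237 = (7 + 2²)*237 = (7 + 4)*237 = 11*237 = 2607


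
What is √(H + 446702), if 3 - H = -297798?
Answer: √744503 ≈ 862.85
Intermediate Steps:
H = 297801 (H = 3 - 1*(-297798) = 3 + 297798 = 297801)
√(H + 446702) = √(297801 + 446702) = √744503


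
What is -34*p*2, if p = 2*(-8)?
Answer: 1088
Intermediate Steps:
p = -16
-34*p*2 = -34*(-16)*2 = 544*2 = 1088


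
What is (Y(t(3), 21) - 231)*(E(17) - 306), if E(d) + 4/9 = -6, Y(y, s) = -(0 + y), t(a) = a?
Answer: 73112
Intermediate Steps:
Y(y, s) = -y
E(d) = -58/9 (E(d) = -4/9 - 6 = -58/9)
(Y(t(3), 21) - 231)*(E(17) - 306) = (-1*3 - 231)*(-58/9 - 306) = (-3 - 231)*(-2812/9) = -234*(-2812/9) = 73112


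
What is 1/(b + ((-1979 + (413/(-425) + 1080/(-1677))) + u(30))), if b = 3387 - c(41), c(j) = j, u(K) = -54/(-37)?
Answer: 8790275/12014931896 ≈ 0.00073161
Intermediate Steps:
u(K) = 54/37 (u(K) = -54*(-1/37) = 54/37)
b = 3346 (b = 3387 - 1*41 = 3387 - 41 = 3346)
1/(b + ((-1979 + (413/(-425) + 1080/(-1677))) + u(30))) = 1/(3346 + ((-1979 + (413/(-425) + 1080/(-1677))) + 54/37)) = 1/(3346 + ((-1979 + (413*(-1/425) + 1080*(-1/1677))) + 54/37)) = 1/(3346 + ((-1979 + (-413/425 - 360/559)) + 54/37)) = 1/(3346 + ((-1979 - 383867/237575) + 54/37)) = 1/(3346 + (-470544792/237575 + 54/37)) = 1/(3346 - 17397328254/8790275) = 1/(12014931896/8790275) = 8790275/12014931896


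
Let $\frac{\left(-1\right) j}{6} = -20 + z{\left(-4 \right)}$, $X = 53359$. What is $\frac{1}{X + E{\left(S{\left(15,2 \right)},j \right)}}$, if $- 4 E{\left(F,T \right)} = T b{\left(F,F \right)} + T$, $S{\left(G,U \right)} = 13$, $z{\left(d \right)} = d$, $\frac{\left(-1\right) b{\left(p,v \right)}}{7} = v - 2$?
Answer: $\frac{1}{56095} \approx 1.7827 \cdot 10^{-5}$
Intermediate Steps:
$b{\left(p,v \right)} = 14 - 7 v$ ($b{\left(p,v \right)} = - 7 \left(v - 2\right) = - 7 \left(-2 + v\right) = 14 - 7 v$)
$j = 144$ ($j = - 6 \left(-20 - 4\right) = \left(-6\right) \left(-24\right) = 144$)
$E{\left(F,T \right)} = - \frac{T}{4} - \frac{T \left(14 - 7 F\right)}{4}$ ($E{\left(F,T \right)} = - \frac{T \left(14 - 7 F\right) + T}{4} = - \frac{T + T \left(14 - 7 F\right)}{4} = - \frac{T}{4} - \frac{T \left(14 - 7 F\right)}{4}$)
$\frac{1}{X + E{\left(S{\left(15,2 \right)},j \right)}} = \frac{1}{53359 + \frac{1}{4} \cdot 144 \left(-15 + 7 \cdot 13\right)} = \frac{1}{53359 + \frac{1}{4} \cdot 144 \left(-15 + 91\right)} = \frac{1}{53359 + \frac{1}{4} \cdot 144 \cdot 76} = \frac{1}{53359 + 2736} = \frac{1}{56095}$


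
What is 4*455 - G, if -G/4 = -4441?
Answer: -15944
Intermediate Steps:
G = 17764 (G = -4*(-4441) = 17764)
4*455 - G = 4*455 - 1*17764 = 1820 - 17764 = -15944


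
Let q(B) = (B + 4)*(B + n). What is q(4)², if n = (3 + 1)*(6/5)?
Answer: 123904/25 ≈ 4956.2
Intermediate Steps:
n = 24/5 (n = 4*(6*(⅕)) = 4*(6/5) = 24/5 ≈ 4.8000)
q(B) = (4 + B)*(24/5 + B) (q(B) = (B + 4)*(B + 24/5) = (4 + B)*(24/5 + B))
q(4)² = (96/5 + 4² + (44/5)*4)² = (96/5 + 16 + 176/5)² = (352/5)² = 123904/25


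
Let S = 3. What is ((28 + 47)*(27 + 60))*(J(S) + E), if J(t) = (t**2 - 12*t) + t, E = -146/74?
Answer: -6270525/37 ≈ -1.6947e+5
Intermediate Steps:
E = -73/37 (E = -146*1/74 = -73/37 ≈ -1.9730)
J(t) = t**2 - 11*t
((28 + 47)*(27 + 60))*(J(S) + E) = ((28 + 47)*(27 + 60))*(3*(-11 + 3) - 73/37) = (75*87)*(3*(-8) - 73/37) = 6525*(-24 - 73/37) = 6525*(-961/37) = -6270525/37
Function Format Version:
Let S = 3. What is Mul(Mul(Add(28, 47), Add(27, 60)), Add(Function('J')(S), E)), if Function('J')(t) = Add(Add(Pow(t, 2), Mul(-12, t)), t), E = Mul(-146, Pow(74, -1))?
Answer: Rational(-6270525, 37) ≈ -1.6947e+5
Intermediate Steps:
E = Rational(-73, 37) (E = Mul(-146, Rational(1, 74)) = Rational(-73, 37) ≈ -1.9730)
Function('J')(t) = Add(Pow(t, 2), Mul(-11, t))
Mul(Mul(Add(28, 47), Add(27, 60)), Add(Function('J')(S), E)) = Mul(Mul(Add(28, 47), Add(27, 60)), Add(Mul(3, Add(-11, 3)), Rational(-73, 37))) = Mul(Mul(75, 87), Add(Mul(3, -8), Rational(-73, 37))) = Mul(6525, Add(-24, Rational(-73, 37))) = Mul(6525, Rational(-961, 37)) = Rational(-6270525, 37)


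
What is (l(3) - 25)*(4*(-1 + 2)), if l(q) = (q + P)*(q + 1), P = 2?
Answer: -20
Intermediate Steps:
l(q) = (1 + q)*(2 + q) (l(q) = (q + 2)*(q + 1) = (2 + q)*(1 + q) = (1 + q)*(2 + q))
(l(3) - 25)*(4*(-1 + 2)) = ((2 + 3² + 3*3) - 25)*(4*(-1 + 2)) = ((2 + 9 + 9) - 25)*(4*1) = (20 - 25)*4 = -5*4 = -20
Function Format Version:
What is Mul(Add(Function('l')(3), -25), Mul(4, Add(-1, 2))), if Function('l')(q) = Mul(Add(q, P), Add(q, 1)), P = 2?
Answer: -20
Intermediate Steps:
Function('l')(q) = Mul(Add(1, q), Add(2, q)) (Function('l')(q) = Mul(Add(q, 2), Add(q, 1)) = Mul(Add(2, q), Add(1, q)) = Mul(Add(1, q), Add(2, q)))
Mul(Add(Function('l')(3), -25), Mul(4, Add(-1, 2))) = Mul(Add(Add(2, Pow(3, 2), Mul(3, 3)), -25), Mul(4, Add(-1, 2))) = Mul(Add(Add(2, 9, 9), -25), Mul(4, 1)) = Mul(Add(20, -25), 4) = Mul(-5, 4) = -20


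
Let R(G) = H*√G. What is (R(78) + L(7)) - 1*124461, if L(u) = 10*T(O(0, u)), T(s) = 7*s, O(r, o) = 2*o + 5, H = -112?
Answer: -123131 - 112*√78 ≈ -1.2412e+5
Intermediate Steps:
O(r, o) = 5 + 2*o
R(G) = -112*√G
L(u) = 350 + 140*u (L(u) = 10*(7*(5 + 2*u)) = 10*(35 + 14*u) = 350 + 140*u)
(R(78) + L(7)) - 1*124461 = (-112*√78 + (350 + 140*7)) - 1*124461 = (-112*√78 + (350 + 980)) - 124461 = (-112*√78 + 1330) - 124461 = (1330 - 112*√78) - 124461 = -123131 - 112*√78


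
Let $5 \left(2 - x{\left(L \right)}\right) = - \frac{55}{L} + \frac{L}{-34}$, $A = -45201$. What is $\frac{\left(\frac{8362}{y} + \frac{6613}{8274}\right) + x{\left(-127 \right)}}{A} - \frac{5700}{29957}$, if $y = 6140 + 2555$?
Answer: $- \frac{8322683114688268}{43725927591328689} \approx -0.19034$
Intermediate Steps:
$x{\left(L \right)} = 2 + \frac{11}{L} + \frac{L}{170}$ ($x{\left(L \right)} = 2 - \frac{- \frac{55}{L} + \frac{L}{-34}}{5} = 2 - \frac{- \frac{55}{L} + L \left(- \frac{1}{34}\right)}{5} = 2 - \frac{- \frac{55}{L} - \frac{L}{34}}{5} = 2 + \left(\frac{11}{L} + \frac{L}{170}\right) = 2 + \frac{11}{L} + \frac{L}{170}$)
$y = 8695$
$\frac{\left(\frac{8362}{y} + \frac{6613}{8274}\right) + x{\left(-127 \right)}}{A} - \frac{5700}{29957} = \frac{\left(\frac{8362}{8695} + \frac{6613}{8274}\right) + \left(2 + \frac{11}{-127} + \frac{1}{170} \left(-127\right)\right)}{-45201} - \frac{5700}{29957} = \left(\left(8362 \cdot \frac{1}{8695} + 6613 \cdot \frac{1}{8274}\right) + \left(2 + 11 \left(- \frac{1}{127}\right) - \frac{127}{170}\right)\right) \left(- \frac{1}{45201}\right) - \frac{5700}{29957} = \left(\left(\frac{226}{235} + \frac{6613}{8274}\right) - - \frac{25181}{21590}\right) \left(- \frac{1}{45201}\right) - \frac{5700}{29957} = \left(\frac{3423979}{1944390} + \frac{25181}{21590}\right) \left(- \frac{1}{45201}\right) - \frac{5700}{29957} = \frac{1228853912}{419793801} \left(- \frac{1}{45201}\right) - \frac{5700}{29957} = - \frac{94527224}{1459623046077} - \frac{5700}{29957} = - \frac{8322683114688268}{43725927591328689}$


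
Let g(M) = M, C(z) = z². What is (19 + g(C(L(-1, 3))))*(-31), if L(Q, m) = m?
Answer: -868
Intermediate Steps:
(19 + g(C(L(-1, 3))))*(-31) = (19 + 3²)*(-31) = (19 + 9)*(-31) = 28*(-31) = -868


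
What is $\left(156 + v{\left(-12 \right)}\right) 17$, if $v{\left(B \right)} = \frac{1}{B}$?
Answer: $\frac{31807}{12} \approx 2650.6$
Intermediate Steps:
$\left(156 + v{\left(-12 \right)}\right) 17 = \left(156 + \frac{1}{-12}\right) 17 = \left(156 - \frac{1}{12}\right) 17 = \frac{1871}{12} \cdot 17 = \frac{31807}{12}$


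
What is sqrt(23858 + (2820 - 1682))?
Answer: 2*sqrt(6249) ≈ 158.10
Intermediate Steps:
sqrt(23858 + (2820 - 1682)) = sqrt(23858 + 1138) = sqrt(24996) = 2*sqrt(6249)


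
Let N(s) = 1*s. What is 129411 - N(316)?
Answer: 129095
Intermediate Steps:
N(s) = s
129411 - N(316) = 129411 - 1*316 = 129411 - 316 = 129095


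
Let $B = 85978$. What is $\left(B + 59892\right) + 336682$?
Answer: $482552$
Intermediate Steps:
$\left(B + 59892\right) + 336682 = \left(85978 + 59892\right) + 336682 = 145870 + 336682 = 482552$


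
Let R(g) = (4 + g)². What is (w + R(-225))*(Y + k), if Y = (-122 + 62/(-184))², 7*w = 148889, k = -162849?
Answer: -10969535164731/1058 ≈ -1.0368e+10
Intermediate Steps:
w = 148889/7 (w = (⅐)*148889 = 148889/7 ≈ 21270.)
Y = 126675025/8464 (Y = (-122 + 62*(-1/184))² = (-122 - 31/92)² = (-11255/92)² = 126675025/8464 ≈ 14966.)
(w + R(-225))*(Y + k) = (148889/7 + (4 - 225)²)*(126675025/8464 - 162849) = (148889/7 + (-221)²)*(-1251678911/8464) = (148889/7 + 48841)*(-1251678911/8464) = (490776/7)*(-1251678911/8464) = -10969535164731/1058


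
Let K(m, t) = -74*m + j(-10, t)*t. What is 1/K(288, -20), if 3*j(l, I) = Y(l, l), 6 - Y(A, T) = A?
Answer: -3/64256 ≈ -4.6688e-5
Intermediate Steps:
Y(A, T) = 6 - A
j(l, I) = 2 - l/3 (j(l, I) = (6 - l)/3 = 2 - l/3)
K(m, t) = -74*m + 16*t/3 (K(m, t) = -74*m + (2 - ⅓*(-10))*t = -74*m + (2 + 10/3)*t = -74*m + 16*t/3)
1/K(288, -20) = 1/(-74*288 + (16/3)*(-20)) = 1/(-21312 - 320/3) = 1/(-64256/3) = -3/64256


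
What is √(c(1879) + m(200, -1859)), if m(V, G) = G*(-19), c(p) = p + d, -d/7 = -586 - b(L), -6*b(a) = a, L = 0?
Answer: √41302 ≈ 203.23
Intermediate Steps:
b(a) = -a/6
d = 4102 (d = -7*(-586 - (-1)*0/6) = -7*(-586 - 1*0) = -7*(-586 + 0) = -7*(-586) = 4102)
c(p) = 4102 + p (c(p) = p + 4102 = 4102 + p)
m(V, G) = -19*G
√(c(1879) + m(200, -1859)) = √((4102 + 1879) - 19*(-1859)) = √(5981 + 35321) = √41302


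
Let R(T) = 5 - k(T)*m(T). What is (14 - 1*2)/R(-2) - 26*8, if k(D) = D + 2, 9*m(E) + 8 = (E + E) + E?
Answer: -1028/5 ≈ -205.60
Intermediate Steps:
m(E) = -8/9 + E/3 (m(E) = -8/9 + ((E + E) + E)/9 = -8/9 + (2*E + E)/9 = -8/9 + (3*E)/9 = -8/9 + E/3)
k(D) = 2 + D
R(T) = 5 - (2 + T)*(-8/9 + T/3)
(14 - 1*2)/R(-2) - 26*8 = (14 - 1*2)/(5 - (-8 + 3*(-2))*(2 - 2)/9) - 26*8 = (14 - 2)/(5 - 1/9*(-8 - 6)*0) - 208 = 12/(5 - 1/9*(-14)*0) - 208 = 12/(5 + 0) - 208 = 12/5 - 208 = -1028/5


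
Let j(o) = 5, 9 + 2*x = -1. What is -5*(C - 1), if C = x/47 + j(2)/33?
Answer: 7405/1551 ≈ 4.7743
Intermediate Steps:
x = -5 (x = -9/2 + (½)*(-1) = -9/2 - ½ = -5)
C = 70/1551 (C = -5/47 + 5/33 = 70/1551 ≈ 0.045132)
-5*(C - 1) = -5*(70/1551 - 1) = -5*(-1481/1551) = 7405/1551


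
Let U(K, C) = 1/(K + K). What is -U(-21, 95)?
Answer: 1/42 ≈ 0.023810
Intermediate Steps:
U(K, C) = 1/(2*K)
-U(-21, 95) = -1/(2*(-21)) = -(-1)/(2*21) = -1*(-1/42) = 1/42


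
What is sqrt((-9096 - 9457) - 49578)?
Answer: I*sqrt(68131) ≈ 261.02*I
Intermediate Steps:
sqrt((-9096 - 9457) - 49578) = sqrt(-18553 - 49578) = sqrt(-68131) = I*sqrt(68131)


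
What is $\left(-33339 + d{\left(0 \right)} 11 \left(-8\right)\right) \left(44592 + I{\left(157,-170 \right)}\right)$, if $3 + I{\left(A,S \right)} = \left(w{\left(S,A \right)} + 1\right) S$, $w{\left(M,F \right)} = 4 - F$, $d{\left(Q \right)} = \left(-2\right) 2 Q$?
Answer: $-2348032431$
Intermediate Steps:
$d{\left(Q \right)} = - 4 Q$
$I{\left(A,S \right)} = -3 + S \left(5 - A\right)$ ($I{\left(A,S \right)} = -3 + \left(\left(4 - A\right) + 1\right) S = -3 + \left(5 - A\right) S = -3 + S \left(5 - A\right)$)
$\left(-33339 + d{\left(0 \right)} 11 \left(-8\right)\right) \left(44592 + I{\left(157,-170 \right)}\right) = \left(-33339 + \left(-4\right) 0 \cdot 11 \left(-8\right)\right) \left(44592 - \left(173 - 170 \left(-4 + 157\right)\right)\right) = \left(-33339 + 0 \cdot 11 \left(-8\right)\right) \left(44592 - \left(173 - 26010\right)\right) = \left(-33339 + 0 \left(-8\right)\right) \left(44592 - -25837\right) = \left(-33339 + 0\right) \left(44592 + 25837\right) = \left(-33339\right) 70429 = -2348032431$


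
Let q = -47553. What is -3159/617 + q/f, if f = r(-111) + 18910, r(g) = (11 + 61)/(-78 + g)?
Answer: -1870589439/245011934 ≈ -7.6347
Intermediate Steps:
r(g) = 72/(-78 + g)
f = 397102/21 (f = 72/(-78 - 111) + 18910 = 72/(-189) + 18910 = 72*(-1/189) + 18910 = -8/21 + 18910 = 397102/21 ≈ 18910.)
-3159/617 + q/f = -3159/617 - 47553/397102/21 = -3159*1/617 - 47553*21/397102 = -3159/617 - 998613/397102 = -1870589439/245011934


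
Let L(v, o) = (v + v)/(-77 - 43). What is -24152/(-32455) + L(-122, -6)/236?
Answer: 34595183/45956280 ≈ 0.75278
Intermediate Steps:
L(v, o) = -v/60 (L(v, o) = (2*v)/(-120) = (2*v)*(-1/120) = -v/60)
-24152/(-32455) + L(-122, -6)/236 = -24152/(-32455) - 1/60*(-122)/236 = -24152*(-1/32455) + (61/30)*(1/236) = 24152/32455 + 61/7080 = 34595183/45956280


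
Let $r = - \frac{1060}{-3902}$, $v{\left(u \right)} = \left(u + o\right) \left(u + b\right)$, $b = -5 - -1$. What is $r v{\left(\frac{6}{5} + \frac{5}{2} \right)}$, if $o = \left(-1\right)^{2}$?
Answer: $- \frac{7473}{19510} \approx -0.38303$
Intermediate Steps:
$o = 1$
$b = -4$ ($b = -5 + 1 = -4$)
$v{\left(u \right)} = \left(1 + u\right) \left(-4 + u\right)$ ($v{\left(u \right)} = \left(u + 1\right) \left(u - 4\right) = \left(1 + u\right) \left(-4 + u\right)$)
$r = \frac{530}{1951}$ ($r = \left(-1060\right) \left(- \frac{1}{3902}\right) = \frac{530}{1951} \approx 0.27166$)
$r v{\left(\frac{6}{5} + \frac{5}{2} \right)} = \frac{530 \left(-4 + \left(\frac{6}{5} + \frac{5}{2}\right)^{2} - 3 \left(\frac{6}{5} + \frac{5}{2}\right)\right)}{1951} = \frac{530 \left(-4 + \left(\frac{37}{10}\right)^{2} - \frac{111}{10}\right)}{1951} = \frac{530 \left(-4 + \frac{1369}{100} - \frac{111}{10}\right)}{1951} = \frac{530}{1951} \left(- \frac{141}{100}\right) = - \frac{7473}{19510}$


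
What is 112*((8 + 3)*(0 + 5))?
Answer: 6160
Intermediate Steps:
112*((8 + 3)*(0 + 5)) = 112*(11*5) = 112*55 = 6160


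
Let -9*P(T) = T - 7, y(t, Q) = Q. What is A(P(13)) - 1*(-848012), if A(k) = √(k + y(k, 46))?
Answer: 848012 + 2*√102/3 ≈ 8.4802e+5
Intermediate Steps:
P(T) = 7/9 - T/9 (P(T) = -(T - 7)/9 = -(-7 + T)/9 = 7/9 - T/9)
A(k) = √(46 + k) (A(k) = √(k + 46) = √(46 + k))
A(P(13)) - 1*(-848012) = √(46 + (7/9 - ⅑*13)) - 1*(-848012) = √(46 + (7/9 - 13/9)) + 848012 = √(46 - ⅔) + 848012 = √(136/3) + 848012 = 2*√102/3 + 848012 = 848012 + 2*√102/3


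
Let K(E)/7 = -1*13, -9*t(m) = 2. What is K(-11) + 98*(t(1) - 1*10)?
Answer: -9835/9 ≈ -1092.8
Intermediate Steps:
t(m) = -2/9 (t(m) = -⅑*2 = -2/9)
K(E) = -91 (K(E) = 7*(-1*13) = 7*(-13) = -91)
K(-11) + 98*(t(1) - 1*10) = -91 + 98*(-2/9 - 1*10) = -91 + 98*(-2/9 - 10) = -91 + 98*(-92/9) = -91 - 9016/9 = -9835/9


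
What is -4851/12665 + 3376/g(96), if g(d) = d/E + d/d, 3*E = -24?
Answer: -42810401/139315 ≈ -307.29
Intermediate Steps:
E = -8 (E = (⅓)*(-24) = -8)
g(d) = 1 - d/8 (g(d) = d/(-8) + d/d = d*(-⅛) + 1 = -d/8 + 1 = 1 - d/8)
-4851/12665 + 3376/g(96) = -4851/12665 + 3376/(1 - ⅛*96) = -4851*1/12665 + 3376/(1 - 12) = -4851/12665 + 3376/(-11) = -4851/12665 + 3376*(-1/11) = -4851/12665 - 3376/11 = -42810401/139315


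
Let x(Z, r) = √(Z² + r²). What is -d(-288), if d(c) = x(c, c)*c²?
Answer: -23887872*√2 ≈ -3.3783e+7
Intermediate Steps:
d(c) = √2*c²*√(c²) (d(c) = √(c² + c²)*c² = √(2*c²)*c² = (√2*√(c²))*c² = √2*c²*√(c²))
-d(-288) = -√2*(-288)²*√((-288)²) = -√2*82944*√82944 = -√2*82944*288 = -23887872*√2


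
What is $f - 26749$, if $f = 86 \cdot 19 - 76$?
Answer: $-25191$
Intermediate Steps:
$f = 1558$ ($f = 1634 - 76 = 1558$)
$f - 26749 = 1558 - 26749 = -25191$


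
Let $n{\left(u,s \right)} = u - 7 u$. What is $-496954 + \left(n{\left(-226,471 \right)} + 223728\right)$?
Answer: $-271870$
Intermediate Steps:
$n{\left(u,s \right)} = - 6 u$
$-496954 + \left(n{\left(-226,471 \right)} + 223728\right) = -496954 + \left(\left(-6\right) \left(-226\right) + 223728\right) = -496954 + \left(1356 + 223728\right) = -496954 + 225084 = -271870$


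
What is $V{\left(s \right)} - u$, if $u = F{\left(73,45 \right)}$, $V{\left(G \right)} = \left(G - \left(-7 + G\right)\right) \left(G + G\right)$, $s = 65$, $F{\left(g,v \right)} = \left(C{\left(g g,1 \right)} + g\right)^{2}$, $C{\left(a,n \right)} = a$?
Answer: $-29180694$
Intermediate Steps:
$F{\left(g,v \right)} = \left(g + g^{2}\right)^{2}$ ($F{\left(g,v \right)} = \left(g g + g\right)^{2} = \left(g^{2} + g\right)^{2} = \left(g + g^{2}\right)^{2}$)
$V{\left(G \right)} = 14 G$ ($V{\left(G \right)} = 7 \cdot 2 G = 14 G$)
$u = 29181604$ ($u = 73^{2} \left(1 + 73\right)^{2} = 5329 \cdot 74^{2} = 5329 \cdot 5476 = 29181604$)
$V{\left(s \right)} - u = 14 \cdot 65 - 29181604 = 910 - 29181604 = -29180694$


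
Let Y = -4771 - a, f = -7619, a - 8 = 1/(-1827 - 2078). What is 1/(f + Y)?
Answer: -3905/48414189 ≈ -8.0658e-5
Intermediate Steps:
a = 31239/3905 (a = 8 + 1/(-1827 - 2078) = 8 + 1/(-3905) = 8 - 1/3905 = 31239/3905 ≈ 7.9997)
Y = -18661994/3905 (Y = -4771 - 1*31239/3905 = -4771 - 31239/3905 = -18661994/3905 ≈ -4779.0)
1/(f + Y) = 1/(-7619 - 18661994/3905) = 1/(-48414189/3905) = -3905/48414189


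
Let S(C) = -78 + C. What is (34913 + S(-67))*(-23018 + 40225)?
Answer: 598252976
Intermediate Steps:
(34913 + S(-67))*(-23018 + 40225) = (34913 + (-78 - 67))*(-23018 + 40225) = (34913 - 145)*17207 = 34768*17207 = 598252976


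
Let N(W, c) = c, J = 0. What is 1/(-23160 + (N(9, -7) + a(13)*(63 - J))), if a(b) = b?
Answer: -1/22348 ≈ -4.4747e-5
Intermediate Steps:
1/(-23160 + (N(9, -7) + a(13)*(63 - J))) = 1/(-23160 + (-7 + 13*(63 - 1*0))) = 1/(-23160 + (-7 + 13*(63 + 0))) = 1/(-23160 + (-7 + 13*63)) = 1/(-23160 + (-7 + 819)) = 1/(-23160 + 812) = 1/(-22348) = -1/22348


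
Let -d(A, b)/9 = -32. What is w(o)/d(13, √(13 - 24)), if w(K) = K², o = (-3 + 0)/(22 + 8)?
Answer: 1/28800 ≈ 3.4722e-5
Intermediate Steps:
d(A, b) = 288 (d(A, b) = -9*(-32) = 288)
o = -⅒ (o = -3/30 = -3*1/30 = -⅒ ≈ -0.10000)
w(o)/d(13, √(13 - 24)) = (-⅒)²/288 = (1/100)*(1/288) = 1/28800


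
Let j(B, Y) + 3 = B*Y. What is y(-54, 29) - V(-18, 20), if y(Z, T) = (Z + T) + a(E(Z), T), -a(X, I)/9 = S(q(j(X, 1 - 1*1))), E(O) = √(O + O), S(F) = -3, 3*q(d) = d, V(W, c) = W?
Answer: 20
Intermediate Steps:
j(B, Y) = -3 + B*Y
q(d) = d/3
E(O) = √2*√O (E(O) = √(2*O) = √2*√O)
a(X, I) = 27 (a(X, I) = -9*(-3) = 27)
y(Z, T) = 27 + T + Z (y(Z, T) = (Z + T) + 27 = (T + Z) + 27 = 27 + T + Z)
y(-54, 29) - V(-18, 20) = (27 + 29 - 54) - 1*(-18) = 2 + 18 = 20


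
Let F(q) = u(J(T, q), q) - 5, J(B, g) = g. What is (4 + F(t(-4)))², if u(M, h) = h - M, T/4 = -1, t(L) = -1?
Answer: 1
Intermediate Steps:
T = -4 (T = 4*(-1) = -4)
F(q) = -5 (F(q) = (q - q) - 5 = 0 - 5 = -5)
(4 + F(t(-4)))² = (4 - 5)² = (-1)² = 1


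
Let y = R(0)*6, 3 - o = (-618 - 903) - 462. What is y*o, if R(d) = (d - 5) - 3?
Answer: -95328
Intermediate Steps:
R(d) = -8 + d (R(d) = (-5 + d) - 3 = -8 + d)
o = 1986 (o = 3 - ((-618 - 903) - 462) = 3 - (-1521 - 462) = 3 - 1*(-1983) = 3 + 1983 = 1986)
y = -48 (y = (-8 + 0)*6 = -8*6 = -48)
y*o = -48*1986 = -95328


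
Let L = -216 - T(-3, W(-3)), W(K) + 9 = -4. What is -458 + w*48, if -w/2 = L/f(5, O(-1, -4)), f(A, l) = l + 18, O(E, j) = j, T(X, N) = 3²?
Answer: 7594/7 ≈ 1084.9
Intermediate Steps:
W(K) = -13 (W(K) = -9 - 4 = -13)
T(X, N) = 9
f(A, l) = 18 + l
L = -225 (L = -216 - 1*9 = -216 - 9 = -225)
w = 225/7 (w = -(-450)/(18 - 4) = -(-450)/14 = -2*(-225/14) = 225/7 ≈ 32.143)
-458 + w*48 = -458 + (225/7)*48 = -458 + 10800/7 = 7594/7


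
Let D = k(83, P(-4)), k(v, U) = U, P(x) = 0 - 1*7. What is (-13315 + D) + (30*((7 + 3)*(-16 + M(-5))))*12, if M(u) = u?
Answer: -88922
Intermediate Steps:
P(x) = -7 (P(x) = 0 - 7 = -7)
D = -7
(-13315 + D) + (30*((7 + 3)*(-16 + M(-5))))*12 = (-13315 - 7) + (30*((7 + 3)*(-16 - 5)))*12 = -13322 + (30*(10*(-21)))*12 = -13322 + (30*(-210))*12 = -13322 - 6300*12 = -13322 - 75600 = -88922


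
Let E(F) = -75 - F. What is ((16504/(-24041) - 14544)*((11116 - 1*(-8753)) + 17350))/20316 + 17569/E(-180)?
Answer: -37720082106111/1424549455 ≈ -26479.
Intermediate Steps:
((16504/(-24041) - 14544)*((11116 - 1*(-8753)) + 17350))/20316 + 17569/E(-180) = ((16504/(-24041) - 14544)*((11116 - 1*(-8753)) + 17350))/20316 + 17569/(-75 - 1*(-180)) = ((16504*(-1/24041) - 14544)*((11116 + 8753) + 17350))*(1/20316) + 17569/(-75 + 180) = ((-16504/24041 - 14544)*(19869 + 17350))*(1/20316) + 17569/105 = -349668808/24041*37219*(1/20316) + 17569*(1/105) = -13014323364952/24041*1/20316 + 17569/105 = -3253580841238/122104239 + 17569/105 = -37720082106111/1424549455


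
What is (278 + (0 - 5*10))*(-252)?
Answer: -57456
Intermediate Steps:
(278 + (0 - 5*10))*(-252) = (278 + (0 - 50))*(-252) = (278 - 50)*(-252) = 228*(-252) = -57456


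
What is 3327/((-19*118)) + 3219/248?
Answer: 3195951/278008 ≈ 11.496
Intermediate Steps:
3327/((-19*118)) + 3219/248 = 3327/(-2242) + 3219*(1/248) = 3327*(-1/2242) + 3219/248 = -3327/2242 + 3219/248 = 3195951/278008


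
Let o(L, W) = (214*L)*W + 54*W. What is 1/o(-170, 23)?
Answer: -1/835498 ≈ -1.1969e-6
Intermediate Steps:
o(L, W) = 54*W + 214*L*W (o(L, W) = 214*L*W + 54*W = 54*W + 214*L*W)
1/o(-170, 23) = 1/(2*23*(27 + 107*(-170))) = 1/(2*23*(27 - 18190)) = 1/(2*23*(-18163)) = 1/(-835498) = -1/835498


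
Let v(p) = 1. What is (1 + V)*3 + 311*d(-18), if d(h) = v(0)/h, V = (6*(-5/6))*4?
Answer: -1337/18 ≈ -74.278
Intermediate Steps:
V = -20 (V = (6*(-5*⅙))*4 = (6*(-⅚))*4 = -5*4 = -20)
d(h) = 1/h
(1 + V)*3 + 311*d(-18) = (1 - 20)*3 + 311/(-18) = -19*3 + 311*(-1/18) = -57 - 311/18 = -1337/18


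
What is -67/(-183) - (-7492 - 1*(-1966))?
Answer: 1011325/183 ≈ 5526.4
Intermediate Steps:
-67/(-183) - (-7492 - 1*(-1966)) = -1/183*(-67) - (-7492 + 1966) = 67/183 - 1*(-5526) = 67/183 + 5526 = 1011325/183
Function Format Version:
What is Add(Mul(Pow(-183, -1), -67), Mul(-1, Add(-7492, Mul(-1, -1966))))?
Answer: Rational(1011325, 183) ≈ 5526.4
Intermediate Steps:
Add(Mul(Pow(-183, -1), -67), Mul(-1, Add(-7492, Mul(-1, -1966)))) = Add(Mul(Rational(-1, 183), -67), Mul(-1, Add(-7492, 1966))) = Add(Rational(67, 183), Mul(-1, -5526)) = Add(Rational(67, 183), 5526) = Rational(1011325, 183)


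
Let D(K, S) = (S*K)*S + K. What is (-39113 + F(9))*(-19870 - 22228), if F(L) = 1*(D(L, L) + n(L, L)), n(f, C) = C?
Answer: 1615131868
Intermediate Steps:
D(K, S) = K + K*S² (D(K, S) = (K*S)*S + K = K*S² + K = K + K*S²)
F(L) = L + L*(1 + L²) (F(L) = 1*(L*(1 + L²) + L) = 1*(L + L*(1 + L²)) = L + L*(1 + L²))
(-39113 + F(9))*(-19870 - 22228) = (-39113 + 9*(2 + 9²))*(-19870 - 22228) = (-39113 + 9*(2 + 81))*(-42098) = (-39113 + 9*83)*(-42098) = (-39113 + 747)*(-42098) = -38366*(-42098) = 1615131868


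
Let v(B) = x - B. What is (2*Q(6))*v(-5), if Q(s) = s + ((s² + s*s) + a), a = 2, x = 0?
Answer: 800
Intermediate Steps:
Q(s) = 2 + s + 2*s² (Q(s) = s + ((s² + s*s) + 2) = s + ((s² + s²) + 2) = s + (2*s² + 2) = s + (2 + 2*s²) = 2 + s + 2*s²)
v(B) = -B (v(B) = 0 - B = -B)
(2*Q(6))*v(-5) = (2*(2 + 6 + 2*6²))*(-1*(-5)) = (2*(2 + 6 + 2*36))*5 = (2*(2 + 6 + 72))*5 = (2*80)*5 = 160*5 = 800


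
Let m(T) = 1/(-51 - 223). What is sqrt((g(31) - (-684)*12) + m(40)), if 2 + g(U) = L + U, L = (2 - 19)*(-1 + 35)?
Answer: sqrt(575006810)/274 ≈ 87.516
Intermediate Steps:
L = -578 (L = -17*34 = -578)
g(U) = -580 + U (g(U) = -2 + (-578 + U) = -580 + U)
m(T) = -1/274 (m(T) = 1/(-274) = -1/274)
sqrt((g(31) - (-684)*12) + m(40)) = sqrt(((-580 + 31) - (-684)*12) - 1/274) = sqrt((-549 - 1*(-8208)) - 1/274) = sqrt((-549 + 8208) - 1/274) = sqrt(7659 - 1/274) = sqrt(2098565/274) = sqrt(575006810)/274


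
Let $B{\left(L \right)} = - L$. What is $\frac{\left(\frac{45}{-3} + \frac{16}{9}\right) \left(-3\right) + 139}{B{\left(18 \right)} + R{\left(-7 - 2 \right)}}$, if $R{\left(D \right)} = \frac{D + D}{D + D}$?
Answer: $- \frac{536}{51} \approx -10.51$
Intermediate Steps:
$R{\left(D \right)} = 1$ ($R{\left(D \right)} = \frac{2 D}{2 D} = 2 D \frac{1}{2 D} = 1$)
$\frac{\left(\frac{45}{-3} + \frac{16}{9}\right) \left(-3\right) + 139}{B{\left(18 \right)} + R{\left(-7 - 2 \right)}} = \frac{\left(\frac{45}{-3} + \frac{16}{9}\right) \left(-3\right) + 139}{\left(-1\right) 18 + 1} = \frac{\left(45 \left(- \frac{1}{3}\right) + 16 \cdot \frac{1}{9}\right) \left(-3\right) + 139}{-18 + 1} = \frac{\left(-15 + \frac{16}{9}\right) \left(-3\right) + 139}{-17} = \left(\left(- \frac{119}{9}\right) \left(-3\right) + 139\right) \left(- \frac{1}{17}\right) = \left(\frac{119}{3} + 139\right) \left(- \frac{1}{17}\right) = \frac{536}{3} \left(- \frac{1}{17}\right) = - \frac{536}{51}$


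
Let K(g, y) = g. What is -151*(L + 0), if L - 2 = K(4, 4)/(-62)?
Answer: -9060/31 ≈ -292.26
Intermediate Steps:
L = 60/31 (L = 2 + 4/(-62) = 2 + 4*(-1/62) = 2 - 2/31 = 60/31 ≈ 1.9355)
-151*(L + 0) = -151*(60/31 + 0) = -151*60/31 = -9060/31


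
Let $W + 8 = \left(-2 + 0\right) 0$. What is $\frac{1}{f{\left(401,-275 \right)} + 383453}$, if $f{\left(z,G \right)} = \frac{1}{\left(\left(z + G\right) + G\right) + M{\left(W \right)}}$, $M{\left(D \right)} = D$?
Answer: $\frac{157}{60202120} \approx 2.6079 \cdot 10^{-6}$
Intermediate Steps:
$W = -8$ ($W = -8 + \left(-2 + 0\right) 0 = -8 - 0 = -8 + 0 = -8$)
$f{\left(z,G \right)} = \frac{1}{-8 + z + 2 G}$ ($f{\left(z,G \right)} = \frac{1}{\left(\left(z + G\right) + G\right) - 8} = \frac{1}{\left(\left(G + z\right) + G\right) - 8} = \frac{1}{\left(z + 2 G\right) - 8} = \frac{1}{-8 + z + 2 G}$)
$\frac{1}{f{\left(401,-275 \right)} + 383453} = \frac{1}{\frac{1}{-8 + 401 + 2 \left(-275\right)} + 383453} = \frac{1}{\frac{1}{-8 + 401 - 550} + 383453} = \frac{1}{\frac{1}{-157} + 383453} = \frac{1}{- \frac{1}{157} + 383453} = \frac{1}{\frac{60202120}{157}} = \frac{157}{60202120}$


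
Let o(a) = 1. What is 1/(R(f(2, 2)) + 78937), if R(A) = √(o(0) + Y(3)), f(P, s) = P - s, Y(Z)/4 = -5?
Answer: 78937/6231049988 - I*√19/6231049988 ≈ 1.2668e-5 - 6.9954e-10*I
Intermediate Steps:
Y(Z) = -20 (Y(Z) = 4*(-5) = -20)
R(A) = I*√19 (R(A) = √(1 - 20) = √(-19) = I*√19)
1/(R(f(2, 2)) + 78937) = 1/(I*√19 + 78937) = 1/(78937 + I*√19)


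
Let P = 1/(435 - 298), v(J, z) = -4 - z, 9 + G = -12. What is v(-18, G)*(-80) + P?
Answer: -186319/137 ≈ -1360.0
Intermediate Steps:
G = -21 (G = -9 - 12 = -21)
P = 1/137 ≈ 0.0072993
v(-18, G)*(-80) + P = (-4 - 1*(-21))*(-80) + 1/137 = (-4 + 21)*(-80) + 1/137 = 17*(-80) + 1/137 = -1360 + 1/137 = -186319/137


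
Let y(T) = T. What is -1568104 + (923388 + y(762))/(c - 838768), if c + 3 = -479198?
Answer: -688904461642/439323 ≈ -1.5681e+6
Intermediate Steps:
c = -479201 (c = -3 - 479198 = -479201)
-1568104 + (923388 + y(762))/(c - 838768) = -1568104 + (923388 + 762)/(-479201 - 838768) = -1568104 + 924150/(-1317969) = -1568104 + 924150*(-1/1317969) = -1568104 - 308050/439323 = -688904461642/439323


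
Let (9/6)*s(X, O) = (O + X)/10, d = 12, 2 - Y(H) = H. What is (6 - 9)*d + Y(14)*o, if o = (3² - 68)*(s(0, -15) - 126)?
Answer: -89952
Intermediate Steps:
Y(H) = 2 - H
s(X, O) = O/15 + X/15 (s(X, O) = 2*((O + X)/10)/3 = 2*((O + X)*(⅒))/3 = 2*(O/10 + X/10)/3 = O/15 + X/15)
o = 7493 (o = (3² - 68)*(((1/15)*(-15) + (1/15)*0) - 126) = (9 - 68)*((-1 + 0) - 126) = -59*(-1 - 126) = -59*(-127) = 7493)
(6 - 9)*d + Y(14)*o = (6 - 9)*12 + (2 - 1*14)*7493 = -3*12 + (2 - 14)*7493 = -36 - 12*7493 = -36 - 89916 = -89952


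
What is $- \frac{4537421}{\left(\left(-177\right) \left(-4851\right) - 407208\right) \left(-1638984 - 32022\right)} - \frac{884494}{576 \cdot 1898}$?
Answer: $- \frac{1425619584405031}{1762100531152704} \approx -0.80905$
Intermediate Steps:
$- \frac{4537421}{\left(\left(-177\right) \left(-4851\right) - 407208\right) \left(-1638984 - 32022\right)} - \frac{884494}{576 \cdot 1898} = - \frac{4537421}{\left(858627 - 407208\right) \left(-1671006\right)} - \frac{884494}{1093248} = - \frac{4537421}{451419 \left(-1671006\right)} - \frac{34019}{42048} = - \frac{4537421}{-754323857514} - \frac{34019}{42048} = \left(-4537421\right) \left(- \frac{1}{754323857514}\right) - \frac{34019}{42048} = \frac{4537421}{754323857514} - \frac{34019}{42048} = - \frac{1425619584405031}{1762100531152704}$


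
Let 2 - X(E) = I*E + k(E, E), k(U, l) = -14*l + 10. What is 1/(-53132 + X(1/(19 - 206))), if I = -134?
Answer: -187/9937328 ≈ -1.8818e-5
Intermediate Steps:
k(U, l) = 10 - 14*l
X(E) = -8 + 148*E (X(E) = 2 - (-134*E + (10 - 14*E)) = 2 - (10 - 148*E) = 2 + (-10 + 148*E) = -8 + 148*E)
1/(-53132 + X(1/(19 - 206))) = 1/(-53132 + (-8 + 148/(19 - 206))) = 1/(-53132 + (-8 + 148/(-187))) = 1/(-53132 + (-8 + 148*(-1/187))) = 1/(-53132 + (-8 - 148/187)) = 1/(-53132 - 1644/187) = 1/(-9937328/187) = -187/9937328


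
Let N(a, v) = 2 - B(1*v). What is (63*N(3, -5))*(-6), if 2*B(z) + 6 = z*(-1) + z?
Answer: -1890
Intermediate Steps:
B(z) = -3 (B(z) = -3 + (z*(-1) + z)/2 = -3 + (-z + z)/2 = -3 + (1/2)*0 = -3 + 0 = -3)
N(a, v) = 5 (N(a, v) = 2 - 1*(-3) = 2 + 3 = 5)
(63*N(3, -5))*(-6) = (63*5)*(-6) = 315*(-6) = -1890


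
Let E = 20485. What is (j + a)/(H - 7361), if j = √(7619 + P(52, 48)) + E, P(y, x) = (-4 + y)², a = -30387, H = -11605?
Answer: 4951/9483 - √9923/18966 ≈ 0.51684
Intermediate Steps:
j = 20485 + √9923 (j = √(7619 + (-4 + 52)²) + 20485 = √(7619 + 48²) + 20485 = √(7619 + 2304) + 20485 = √9923 + 20485 = 20485 + √9923 ≈ 20585.)
(j + a)/(H - 7361) = ((20485 + √9923) - 30387)/(-11605 - 7361) = (-9902 + √9923)/(-18966) = (-9902 + √9923)*(-1/18966) = 4951/9483 - √9923/18966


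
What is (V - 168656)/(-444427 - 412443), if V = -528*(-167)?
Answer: 8048/85687 ≈ 0.093923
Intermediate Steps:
V = 88176
(V - 168656)/(-444427 - 412443) = (88176 - 168656)/(-444427 - 412443) = -80480/(-856870) = -80480*(-1/856870) = 8048/85687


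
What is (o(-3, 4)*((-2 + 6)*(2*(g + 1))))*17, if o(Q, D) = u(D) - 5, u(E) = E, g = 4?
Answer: -680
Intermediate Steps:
o(Q, D) = -5 + D (o(Q, D) = D - 5 = -5 + D)
(o(-3, 4)*((-2 + 6)*(2*(g + 1))))*17 = ((-5 + 4)*((-2 + 6)*(2*(4 + 1))))*17 = -4*2*5*17 = -4*10*17 = -1*40*17 = -40*17 = -680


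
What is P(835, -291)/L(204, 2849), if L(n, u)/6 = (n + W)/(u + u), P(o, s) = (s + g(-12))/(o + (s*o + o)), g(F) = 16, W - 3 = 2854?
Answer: 156695/443199129 ≈ 0.00035355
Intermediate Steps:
W = 2857 (W = 3 + 2854 = 2857)
P(o, s) = (16 + s)/(2*o + o*s) (P(o, s) = (s + 16)/(o + (s*o + o)) = (16 + s)/(o + (o*s + o)) = (16 + s)/(o + (o + o*s)) = (16 + s)/(2*o + o*s))
L(n, u) = 3*(2857 + n)/u (L(n, u) = 6*((n + 2857)/(u + u)) = 6*((2857 + n)/((2*u))) = 6*((2857 + n)*(1/(2*u))) = 6*((2857 + n)/(2*u)) = 3*(2857 + n)/u)
P(835, -291)/L(204, 2849) = ((16 - 291)/(835*(2 - 291)))/((3*(2857 + 204)/2849)) = ((1/835)*(-275)/(-289))/((3*(1/2849)*3061)) = ((1/835)*(-1/289)*(-275))/(9183/2849) = (55/48263)*(2849/9183) = 156695/443199129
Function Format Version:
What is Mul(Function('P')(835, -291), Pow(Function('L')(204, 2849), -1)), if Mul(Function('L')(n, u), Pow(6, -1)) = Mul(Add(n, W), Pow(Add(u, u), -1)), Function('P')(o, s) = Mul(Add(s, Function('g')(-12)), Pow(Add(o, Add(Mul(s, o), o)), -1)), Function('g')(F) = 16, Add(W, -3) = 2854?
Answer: Rational(156695, 443199129) ≈ 0.00035355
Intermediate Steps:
W = 2857 (W = Add(3, 2854) = 2857)
Function('P')(o, s) = Mul(Pow(Add(Mul(2, o), Mul(o, s)), -1), Add(16, s)) (Function('P')(o, s) = Mul(Add(s, 16), Pow(Add(o, Add(Mul(s, o), o)), -1)) = Mul(Add(16, s), Pow(Add(o, Add(Mul(o, s), o)), -1)) = Mul(Add(16, s), Pow(Add(o, Add(o, Mul(o, s))), -1)) = Mul(Add(16, s), Pow(Add(Mul(2, o), Mul(o, s)), -1)) = Mul(Pow(Add(Mul(2, o), Mul(o, s)), -1), Add(16, s)))
Function('L')(n, u) = Mul(3, Pow(u, -1), Add(2857, n)) (Function('L')(n, u) = Mul(6, Mul(Add(n, 2857), Pow(Add(u, u), -1))) = Mul(6, Mul(Add(2857, n), Pow(Mul(2, u), -1))) = Mul(6, Mul(Add(2857, n), Mul(Rational(1, 2), Pow(u, -1)))) = Mul(6, Mul(Rational(1, 2), Pow(u, -1), Add(2857, n))) = Mul(3, Pow(u, -1), Add(2857, n)))
Mul(Function('P')(835, -291), Pow(Function('L')(204, 2849), -1)) = Mul(Mul(Pow(835, -1), Pow(Add(2, -291), -1), Add(16, -291)), Pow(Mul(3, Pow(2849, -1), Add(2857, 204)), -1)) = Mul(Mul(Rational(1, 835), Pow(-289, -1), -275), Pow(Mul(3, Rational(1, 2849), 3061), -1)) = Mul(Mul(Rational(1, 835), Rational(-1, 289), -275), Pow(Rational(9183, 2849), -1)) = Mul(Rational(55, 48263), Rational(2849, 9183)) = Rational(156695, 443199129)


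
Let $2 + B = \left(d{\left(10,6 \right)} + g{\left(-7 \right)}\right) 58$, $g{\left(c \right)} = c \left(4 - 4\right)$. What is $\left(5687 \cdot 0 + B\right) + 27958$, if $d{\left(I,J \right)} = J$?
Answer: $28304$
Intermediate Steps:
$g{\left(c \right)} = 0$ ($g{\left(c \right)} = c 0 = 0$)
$B = 346$ ($B = -2 + \left(6 + 0\right) 58 = -2 + 6 \cdot 58 = -2 + 348 = 346$)
$\left(5687 \cdot 0 + B\right) + 27958 = \left(5687 \cdot 0 + 346\right) + 27958 = \left(0 + 346\right) + 27958 = 346 + 27958 = 28304$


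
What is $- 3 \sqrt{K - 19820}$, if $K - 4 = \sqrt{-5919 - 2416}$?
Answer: $- 3 \sqrt{-19816 + i \sqrt{8335}} \approx -0.97283 - 422.31 i$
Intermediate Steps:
$K = 4 + i \sqrt{8335}$ ($K = 4 + \sqrt{-5919 - 2416} = 4 + \sqrt{-8335} = 4 + i \sqrt{8335} \approx 4.0 + 91.296 i$)
$- 3 \sqrt{K - 19820} = - 3 \sqrt{\left(4 + i \sqrt{8335}\right) - 19820} = - 3 \sqrt{-19816 + i \sqrt{8335}}$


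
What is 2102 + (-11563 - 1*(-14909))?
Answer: 5448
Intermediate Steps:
2102 + (-11563 - 1*(-14909)) = 2102 + (-11563 + 14909) = 2102 + 3346 = 5448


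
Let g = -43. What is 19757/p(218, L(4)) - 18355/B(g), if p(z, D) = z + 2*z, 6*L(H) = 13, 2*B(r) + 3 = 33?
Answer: -780521/654 ≈ -1193.5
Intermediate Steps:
B(r) = 15 (B(r) = -3/2 + (1/2)*33 = -3/2 + 33/2 = 15)
L(H) = 13/6 (L(H) = (1/6)*13 = 13/6)
p(z, D) = 3*z
19757/p(218, L(4)) - 18355/B(g) = 19757/((3*218)) - 18355/15 = 19757/654 - 18355*1/15 = 19757*(1/654) - 3671/3 = 19757/654 - 3671/3 = -780521/654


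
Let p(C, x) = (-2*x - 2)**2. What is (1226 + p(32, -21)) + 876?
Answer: 3702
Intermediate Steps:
p(C, x) = (-2 - 2*x)**2
(1226 + p(32, -21)) + 876 = (1226 + 4*(1 - 21)**2) + 876 = (1226 + 4*(-20)**2) + 876 = (1226 + 4*400) + 876 = (1226 + 1600) + 876 = 2826 + 876 = 3702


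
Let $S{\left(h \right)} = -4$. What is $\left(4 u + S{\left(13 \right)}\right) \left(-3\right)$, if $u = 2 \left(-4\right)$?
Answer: $108$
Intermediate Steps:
$u = -8$
$\left(4 u + S{\left(13 \right)}\right) \left(-3\right) = \left(4 \left(-8\right) - 4\right) \left(-3\right) = \left(-32 - 4\right) \left(-3\right) = \left(-36\right) \left(-3\right) = 108$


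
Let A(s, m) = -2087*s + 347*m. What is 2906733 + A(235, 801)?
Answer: 2694235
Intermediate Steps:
2906733 + A(235, 801) = 2906733 + (-2087*235 + 347*801) = 2906733 + (-490445 + 277947) = 2906733 - 212498 = 2694235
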